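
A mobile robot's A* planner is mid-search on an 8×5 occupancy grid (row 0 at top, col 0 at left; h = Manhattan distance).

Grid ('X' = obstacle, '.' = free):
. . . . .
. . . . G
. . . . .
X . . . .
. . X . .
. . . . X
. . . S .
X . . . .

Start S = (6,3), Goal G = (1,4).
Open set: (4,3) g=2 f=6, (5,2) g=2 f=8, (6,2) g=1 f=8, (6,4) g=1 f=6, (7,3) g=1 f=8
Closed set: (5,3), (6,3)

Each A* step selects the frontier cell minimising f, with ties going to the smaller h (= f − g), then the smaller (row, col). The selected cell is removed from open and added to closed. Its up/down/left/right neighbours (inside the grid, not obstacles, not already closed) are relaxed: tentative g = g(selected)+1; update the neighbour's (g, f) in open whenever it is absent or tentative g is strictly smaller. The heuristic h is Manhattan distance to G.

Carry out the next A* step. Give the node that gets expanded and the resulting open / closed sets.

step 1: expand (4,3) (f=6, h=4) → closed; open now [(3,3) g=3 f=6, (4,4) g=3 f=6, (5,2) g=2 f=8, (6,2) g=1 f=8, (6,4) g=1 f=6, (7,3) g=1 f=8]

expanded=(4,3); open=[(3,3) g=3 f=6, (4,4) g=3 f=6, (5,2) g=2 f=8, (6,2) g=1 f=8, (6,4) g=1 f=6, (7,3) g=1 f=8]; closed=[(4,3), (5,3), (6,3)]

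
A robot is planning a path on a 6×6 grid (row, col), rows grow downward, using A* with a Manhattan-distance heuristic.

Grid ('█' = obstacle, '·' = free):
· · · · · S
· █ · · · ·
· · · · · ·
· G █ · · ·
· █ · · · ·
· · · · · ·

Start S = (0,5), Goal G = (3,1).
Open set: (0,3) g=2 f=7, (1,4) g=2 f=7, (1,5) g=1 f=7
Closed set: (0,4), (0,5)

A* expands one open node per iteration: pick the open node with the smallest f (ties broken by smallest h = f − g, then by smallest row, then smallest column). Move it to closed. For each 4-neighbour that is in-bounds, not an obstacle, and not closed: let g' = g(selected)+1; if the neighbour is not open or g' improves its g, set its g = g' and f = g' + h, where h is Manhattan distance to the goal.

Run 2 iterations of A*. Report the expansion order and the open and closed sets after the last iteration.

order=[(0,3) → (0,2)]; open=[(0,1) g=4 f=7, (1,2) g=4 f=7, (1,3) g=3 f=7, (1,4) g=2 f=7, (1,5) g=1 f=7]; closed=[(0,2), (0,3), (0,4), (0,5)]

step 1: expand (0,3) (f=7, h=5) → closed; open now [(0,2) g=3 f=7, (1,3) g=3 f=7, (1,4) g=2 f=7, (1,5) g=1 f=7]
step 2: expand (0,2) (f=7, h=4) → closed; open now [(0,1) g=4 f=7, (1,2) g=4 f=7, (1,3) g=3 f=7, (1,4) g=2 f=7, (1,5) g=1 f=7]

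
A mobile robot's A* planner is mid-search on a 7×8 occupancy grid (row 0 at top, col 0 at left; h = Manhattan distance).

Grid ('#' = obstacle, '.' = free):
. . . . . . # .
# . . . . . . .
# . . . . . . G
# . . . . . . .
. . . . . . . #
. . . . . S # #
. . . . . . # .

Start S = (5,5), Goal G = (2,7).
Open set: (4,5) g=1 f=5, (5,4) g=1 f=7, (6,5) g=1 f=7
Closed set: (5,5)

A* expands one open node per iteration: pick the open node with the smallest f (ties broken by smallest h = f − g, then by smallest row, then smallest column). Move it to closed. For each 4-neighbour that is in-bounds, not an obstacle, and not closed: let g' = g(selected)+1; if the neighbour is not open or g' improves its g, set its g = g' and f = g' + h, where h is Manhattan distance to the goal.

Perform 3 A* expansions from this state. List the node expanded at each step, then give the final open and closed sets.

step 1: expand (4,5) (f=5, h=4) → closed; open now [(3,5) g=2 f=5, (4,4) g=2 f=7, (4,6) g=2 f=5, (5,4) g=1 f=7, (6,5) g=1 f=7]
step 2: expand (3,5) (f=5, h=3) → closed; open now [(2,5) g=3 f=5, (3,4) g=3 f=7, (3,6) g=3 f=5, (4,4) g=2 f=7, (4,6) g=2 f=5, (5,4) g=1 f=7, (6,5) g=1 f=7]
step 3: expand (2,5) (f=5, h=2) → closed; open now [(1,5) g=4 f=7, (2,4) g=4 f=7, (2,6) g=4 f=5, (3,4) g=3 f=7, (3,6) g=3 f=5, (4,4) g=2 f=7, (4,6) g=2 f=5, (5,4) g=1 f=7, (6,5) g=1 f=7]

order=[(4,5) → (3,5) → (2,5)]; open=[(1,5) g=4 f=7, (2,4) g=4 f=7, (2,6) g=4 f=5, (3,4) g=3 f=7, (3,6) g=3 f=5, (4,4) g=2 f=7, (4,6) g=2 f=5, (5,4) g=1 f=7, (6,5) g=1 f=7]; closed=[(2,5), (3,5), (4,5), (5,5)]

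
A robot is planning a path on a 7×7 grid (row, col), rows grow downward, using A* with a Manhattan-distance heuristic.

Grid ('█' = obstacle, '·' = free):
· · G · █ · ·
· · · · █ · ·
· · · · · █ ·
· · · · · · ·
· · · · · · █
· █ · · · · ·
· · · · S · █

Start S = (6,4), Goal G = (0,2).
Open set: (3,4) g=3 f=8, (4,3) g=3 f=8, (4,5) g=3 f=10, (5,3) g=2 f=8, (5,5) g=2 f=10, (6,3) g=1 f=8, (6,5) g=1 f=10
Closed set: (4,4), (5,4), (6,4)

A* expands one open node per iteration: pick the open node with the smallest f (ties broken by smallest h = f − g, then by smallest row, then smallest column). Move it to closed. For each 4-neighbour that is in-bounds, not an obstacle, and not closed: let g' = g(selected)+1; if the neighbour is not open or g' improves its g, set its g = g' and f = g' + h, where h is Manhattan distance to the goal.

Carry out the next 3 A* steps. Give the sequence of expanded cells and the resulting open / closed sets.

order=[(3,4) → (2,4) → (2,3)]; open=[(1,3) g=6 f=8, (2,2) g=6 f=8, (3,3) g=4 f=8, (3,5) g=4 f=10, (4,3) g=3 f=8, (4,5) g=3 f=10, (5,3) g=2 f=8, (5,5) g=2 f=10, (6,3) g=1 f=8, (6,5) g=1 f=10]; closed=[(2,3), (2,4), (3,4), (4,4), (5,4), (6,4)]

step 1: expand (3,4) (f=8, h=5) → closed; open now [(2,4) g=4 f=8, (3,3) g=4 f=8, (3,5) g=4 f=10, (4,3) g=3 f=8, (4,5) g=3 f=10, (5,3) g=2 f=8, (5,5) g=2 f=10, (6,3) g=1 f=8, (6,5) g=1 f=10]
step 2: expand (2,4) (f=8, h=4) → closed; open now [(2,3) g=5 f=8, (3,3) g=4 f=8, (3,5) g=4 f=10, (4,3) g=3 f=8, (4,5) g=3 f=10, (5,3) g=2 f=8, (5,5) g=2 f=10, (6,3) g=1 f=8, (6,5) g=1 f=10]
step 3: expand (2,3) (f=8, h=3) → closed; open now [(1,3) g=6 f=8, (2,2) g=6 f=8, (3,3) g=4 f=8, (3,5) g=4 f=10, (4,3) g=3 f=8, (4,5) g=3 f=10, (5,3) g=2 f=8, (5,5) g=2 f=10, (6,3) g=1 f=8, (6,5) g=1 f=10]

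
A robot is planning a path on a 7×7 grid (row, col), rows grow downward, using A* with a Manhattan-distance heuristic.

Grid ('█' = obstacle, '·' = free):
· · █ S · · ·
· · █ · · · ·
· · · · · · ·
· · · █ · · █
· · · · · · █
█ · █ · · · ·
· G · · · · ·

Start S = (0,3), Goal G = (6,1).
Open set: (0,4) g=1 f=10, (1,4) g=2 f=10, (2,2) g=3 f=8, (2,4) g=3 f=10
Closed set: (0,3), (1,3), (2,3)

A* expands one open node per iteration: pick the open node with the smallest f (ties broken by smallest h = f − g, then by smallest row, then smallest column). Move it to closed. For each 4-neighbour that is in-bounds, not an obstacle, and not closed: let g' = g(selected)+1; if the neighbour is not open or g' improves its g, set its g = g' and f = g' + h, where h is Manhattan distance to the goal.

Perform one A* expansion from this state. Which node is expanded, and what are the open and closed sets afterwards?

expanded=(2,2); open=[(0,4) g=1 f=10, (1,4) g=2 f=10, (2,1) g=4 f=8, (2,4) g=3 f=10, (3,2) g=4 f=8]; closed=[(0,3), (1,3), (2,2), (2,3)]

step 1: expand (2,2) (f=8, h=5) → closed; open now [(0,4) g=1 f=10, (1,4) g=2 f=10, (2,1) g=4 f=8, (2,4) g=3 f=10, (3,2) g=4 f=8]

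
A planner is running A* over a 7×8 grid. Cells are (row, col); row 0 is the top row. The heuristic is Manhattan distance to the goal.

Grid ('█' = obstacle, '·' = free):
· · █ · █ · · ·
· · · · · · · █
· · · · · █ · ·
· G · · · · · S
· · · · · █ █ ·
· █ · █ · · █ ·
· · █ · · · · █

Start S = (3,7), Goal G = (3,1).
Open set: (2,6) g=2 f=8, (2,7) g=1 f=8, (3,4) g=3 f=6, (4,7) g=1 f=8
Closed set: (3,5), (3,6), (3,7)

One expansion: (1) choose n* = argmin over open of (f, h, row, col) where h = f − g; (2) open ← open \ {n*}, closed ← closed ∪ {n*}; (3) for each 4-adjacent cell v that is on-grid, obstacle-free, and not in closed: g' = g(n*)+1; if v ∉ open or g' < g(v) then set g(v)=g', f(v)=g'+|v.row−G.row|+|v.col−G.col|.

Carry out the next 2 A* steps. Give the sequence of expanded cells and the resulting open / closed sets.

order=[(3,4) → (3,3)]; open=[(2,3) g=5 f=8, (2,4) g=4 f=8, (2,6) g=2 f=8, (2,7) g=1 f=8, (3,2) g=5 f=6, (4,3) g=5 f=8, (4,4) g=4 f=8, (4,7) g=1 f=8]; closed=[(3,3), (3,4), (3,5), (3,6), (3,7)]

step 1: expand (3,4) (f=6, h=3) → closed; open now [(2,4) g=4 f=8, (2,6) g=2 f=8, (2,7) g=1 f=8, (3,3) g=4 f=6, (4,4) g=4 f=8, (4,7) g=1 f=8]
step 2: expand (3,3) (f=6, h=2) → closed; open now [(2,3) g=5 f=8, (2,4) g=4 f=8, (2,6) g=2 f=8, (2,7) g=1 f=8, (3,2) g=5 f=6, (4,3) g=5 f=8, (4,4) g=4 f=8, (4,7) g=1 f=8]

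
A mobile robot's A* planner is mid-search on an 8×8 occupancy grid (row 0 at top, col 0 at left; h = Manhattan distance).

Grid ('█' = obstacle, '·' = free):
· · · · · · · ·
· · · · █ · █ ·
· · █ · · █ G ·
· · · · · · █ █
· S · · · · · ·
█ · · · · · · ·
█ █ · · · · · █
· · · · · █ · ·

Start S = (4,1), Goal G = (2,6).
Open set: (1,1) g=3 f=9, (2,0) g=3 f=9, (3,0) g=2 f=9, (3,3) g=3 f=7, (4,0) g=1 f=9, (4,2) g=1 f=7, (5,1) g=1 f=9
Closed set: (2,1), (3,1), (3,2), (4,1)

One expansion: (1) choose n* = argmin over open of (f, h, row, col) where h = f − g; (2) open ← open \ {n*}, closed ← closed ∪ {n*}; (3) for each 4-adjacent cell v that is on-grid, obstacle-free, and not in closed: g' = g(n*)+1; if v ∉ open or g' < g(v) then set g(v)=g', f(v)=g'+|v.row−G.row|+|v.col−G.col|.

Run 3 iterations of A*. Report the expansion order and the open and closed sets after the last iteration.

order=[(3,3) → (2,3) → (2,4)]; open=[(1,1) g=3 f=9, (1,3) g=5 f=9, (2,0) g=3 f=9, (3,0) g=2 f=9, (3,4) g=4 f=7, (4,0) g=1 f=9, (4,2) g=1 f=7, (4,3) g=4 f=9, (5,1) g=1 f=9]; closed=[(2,1), (2,3), (2,4), (3,1), (3,2), (3,3), (4,1)]

step 1: expand (3,3) (f=7, h=4) → closed; open now [(1,1) g=3 f=9, (2,0) g=3 f=9, (2,3) g=4 f=7, (3,0) g=2 f=9, (3,4) g=4 f=7, (4,0) g=1 f=9, (4,2) g=1 f=7, (4,3) g=4 f=9, (5,1) g=1 f=9]
step 2: expand (2,3) (f=7, h=3) → closed; open now [(1,1) g=3 f=9, (1,3) g=5 f=9, (2,0) g=3 f=9, (2,4) g=5 f=7, (3,0) g=2 f=9, (3,4) g=4 f=7, (4,0) g=1 f=9, (4,2) g=1 f=7, (4,3) g=4 f=9, (5,1) g=1 f=9]
step 3: expand (2,4) (f=7, h=2) → closed; open now [(1,1) g=3 f=9, (1,3) g=5 f=9, (2,0) g=3 f=9, (3,0) g=2 f=9, (3,4) g=4 f=7, (4,0) g=1 f=9, (4,2) g=1 f=7, (4,3) g=4 f=9, (5,1) g=1 f=9]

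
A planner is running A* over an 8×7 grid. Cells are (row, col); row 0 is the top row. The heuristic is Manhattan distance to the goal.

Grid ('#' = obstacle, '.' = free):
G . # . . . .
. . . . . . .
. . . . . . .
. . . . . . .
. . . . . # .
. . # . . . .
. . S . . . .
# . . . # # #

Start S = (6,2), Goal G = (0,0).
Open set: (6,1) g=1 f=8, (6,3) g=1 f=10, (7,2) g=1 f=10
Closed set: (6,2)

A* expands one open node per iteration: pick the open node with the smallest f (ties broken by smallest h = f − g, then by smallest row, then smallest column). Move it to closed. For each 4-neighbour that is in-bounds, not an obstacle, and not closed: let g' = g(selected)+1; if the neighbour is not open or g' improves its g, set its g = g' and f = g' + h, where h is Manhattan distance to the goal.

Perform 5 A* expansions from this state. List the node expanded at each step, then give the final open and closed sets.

step 1: expand (6,1) (f=8, h=7) → closed; open now [(5,1) g=2 f=8, (6,0) g=2 f=8, (6,3) g=1 f=10, (7,1) g=2 f=10, (7,2) g=1 f=10]
step 2: expand (5,1) (f=8, h=6) → closed; open now [(4,1) g=3 f=8, (5,0) g=3 f=8, (6,0) g=2 f=8, (6,3) g=1 f=10, (7,1) g=2 f=10, (7,2) g=1 f=10]
step 3: expand (4,1) (f=8, h=5) → closed; open now [(3,1) g=4 f=8, (4,0) g=4 f=8, (4,2) g=4 f=10, (5,0) g=3 f=8, (6,0) g=2 f=8, (6,3) g=1 f=10, (7,1) g=2 f=10, (7,2) g=1 f=10]
step 4: expand (3,1) (f=8, h=4) → closed; open now [(2,1) g=5 f=8, (3,0) g=5 f=8, (3,2) g=5 f=10, (4,0) g=4 f=8, (4,2) g=4 f=10, (5,0) g=3 f=8, (6,0) g=2 f=8, (6,3) g=1 f=10, (7,1) g=2 f=10, (7,2) g=1 f=10]
step 5: expand (2,1) (f=8, h=3) → closed; open now [(1,1) g=6 f=8, (2,0) g=6 f=8, (2,2) g=6 f=10, (3,0) g=5 f=8, (3,2) g=5 f=10, (4,0) g=4 f=8, (4,2) g=4 f=10, (5,0) g=3 f=8, (6,0) g=2 f=8, (6,3) g=1 f=10, (7,1) g=2 f=10, (7,2) g=1 f=10]

order=[(6,1) → (5,1) → (4,1) → (3,1) → (2,1)]; open=[(1,1) g=6 f=8, (2,0) g=6 f=8, (2,2) g=6 f=10, (3,0) g=5 f=8, (3,2) g=5 f=10, (4,0) g=4 f=8, (4,2) g=4 f=10, (5,0) g=3 f=8, (6,0) g=2 f=8, (6,3) g=1 f=10, (7,1) g=2 f=10, (7,2) g=1 f=10]; closed=[(2,1), (3,1), (4,1), (5,1), (6,1), (6,2)]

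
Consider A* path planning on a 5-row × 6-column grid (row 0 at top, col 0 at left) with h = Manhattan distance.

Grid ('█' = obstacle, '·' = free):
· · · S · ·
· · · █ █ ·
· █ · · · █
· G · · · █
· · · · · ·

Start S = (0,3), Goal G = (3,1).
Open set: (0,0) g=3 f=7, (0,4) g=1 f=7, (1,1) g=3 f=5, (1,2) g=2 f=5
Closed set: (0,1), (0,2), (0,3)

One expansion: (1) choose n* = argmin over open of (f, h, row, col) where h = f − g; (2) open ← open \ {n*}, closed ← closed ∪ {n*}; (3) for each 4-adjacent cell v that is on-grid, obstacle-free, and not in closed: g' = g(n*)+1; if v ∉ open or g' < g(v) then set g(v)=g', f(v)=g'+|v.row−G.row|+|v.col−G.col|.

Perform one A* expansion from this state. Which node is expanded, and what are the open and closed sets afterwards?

step 1: expand (1,1) (f=5, h=2) → closed; open now [(0,0) g=3 f=7, (0,4) g=1 f=7, (1,0) g=4 f=7, (1,2) g=2 f=5]

expanded=(1,1); open=[(0,0) g=3 f=7, (0,4) g=1 f=7, (1,0) g=4 f=7, (1,2) g=2 f=5]; closed=[(0,1), (0,2), (0,3), (1,1)]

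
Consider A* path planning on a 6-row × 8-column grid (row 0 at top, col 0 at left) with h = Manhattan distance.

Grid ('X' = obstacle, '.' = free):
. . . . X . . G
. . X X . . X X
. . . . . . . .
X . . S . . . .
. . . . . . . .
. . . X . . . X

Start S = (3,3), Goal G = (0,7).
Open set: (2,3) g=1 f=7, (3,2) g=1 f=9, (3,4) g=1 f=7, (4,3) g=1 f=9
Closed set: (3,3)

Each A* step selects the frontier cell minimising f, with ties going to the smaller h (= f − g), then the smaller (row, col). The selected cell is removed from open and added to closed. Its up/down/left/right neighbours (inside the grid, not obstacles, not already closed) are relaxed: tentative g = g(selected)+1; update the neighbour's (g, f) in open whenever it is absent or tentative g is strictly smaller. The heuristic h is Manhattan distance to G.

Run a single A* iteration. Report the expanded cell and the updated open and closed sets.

expanded=(2,3); open=[(2,2) g=2 f=9, (2,4) g=2 f=7, (3,2) g=1 f=9, (3,4) g=1 f=7, (4,3) g=1 f=9]; closed=[(2,3), (3,3)]

step 1: expand (2,3) (f=7, h=6) → closed; open now [(2,2) g=2 f=9, (2,4) g=2 f=7, (3,2) g=1 f=9, (3,4) g=1 f=7, (4,3) g=1 f=9]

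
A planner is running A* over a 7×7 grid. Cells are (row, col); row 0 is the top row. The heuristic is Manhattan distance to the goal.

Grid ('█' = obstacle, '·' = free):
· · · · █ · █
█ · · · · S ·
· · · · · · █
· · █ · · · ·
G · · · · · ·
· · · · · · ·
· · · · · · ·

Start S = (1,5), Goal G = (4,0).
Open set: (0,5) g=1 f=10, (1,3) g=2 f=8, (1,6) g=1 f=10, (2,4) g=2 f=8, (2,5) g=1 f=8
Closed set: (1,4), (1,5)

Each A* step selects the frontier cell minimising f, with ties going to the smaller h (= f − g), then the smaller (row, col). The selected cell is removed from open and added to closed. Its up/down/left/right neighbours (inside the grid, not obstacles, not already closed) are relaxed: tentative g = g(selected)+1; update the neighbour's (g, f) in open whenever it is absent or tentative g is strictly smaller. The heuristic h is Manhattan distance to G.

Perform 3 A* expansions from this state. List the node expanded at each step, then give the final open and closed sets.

step 1: expand (1,3) (f=8, h=6) → closed; open now [(0,3) g=3 f=10, (0,5) g=1 f=10, (1,2) g=3 f=8, (1,6) g=1 f=10, (2,3) g=3 f=8, (2,4) g=2 f=8, (2,5) g=1 f=8]
step 2: expand (1,2) (f=8, h=5) → closed; open now [(0,2) g=4 f=10, (0,3) g=3 f=10, (0,5) g=1 f=10, (1,1) g=4 f=8, (1,6) g=1 f=10, (2,2) g=4 f=8, (2,3) g=3 f=8, (2,4) g=2 f=8, (2,5) g=1 f=8]
step 3: expand (1,1) (f=8, h=4) → closed; open now [(0,1) g=5 f=10, (0,2) g=4 f=10, (0,3) g=3 f=10, (0,5) g=1 f=10, (1,6) g=1 f=10, (2,1) g=5 f=8, (2,2) g=4 f=8, (2,3) g=3 f=8, (2,4) g=2 f=8, (2,5) g=1 f=8]

order=[(1,3) → (1,2) → (1,1)]; open=[(0,1) g=5 f=10, (0,2) g=4 f=10, (0,3) g=3 f=10, (0,5) g=1 f=10, (1,6) g=1 f=10, (2,1) g=5 f=8, (2,2) g=4 f=8, (2,3) g=3 f=8, (2,4) g=2 f=8, (2,5) g=1 f=8]; closed=[(1,1), (1,2), (1,3), (1,4), (1,5)]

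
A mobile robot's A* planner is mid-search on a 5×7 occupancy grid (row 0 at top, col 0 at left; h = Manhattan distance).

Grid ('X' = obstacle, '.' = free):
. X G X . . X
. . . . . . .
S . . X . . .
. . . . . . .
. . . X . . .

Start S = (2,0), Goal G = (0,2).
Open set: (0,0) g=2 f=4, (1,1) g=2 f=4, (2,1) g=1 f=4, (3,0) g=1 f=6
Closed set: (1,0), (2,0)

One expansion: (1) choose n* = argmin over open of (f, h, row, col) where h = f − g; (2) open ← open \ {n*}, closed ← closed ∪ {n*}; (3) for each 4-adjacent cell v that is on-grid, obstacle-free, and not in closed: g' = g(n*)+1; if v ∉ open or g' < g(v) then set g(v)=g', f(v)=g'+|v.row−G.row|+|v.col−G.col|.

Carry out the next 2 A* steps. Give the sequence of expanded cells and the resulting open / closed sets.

order=[(0,0) → (1,1)]; open=[(1,2) g=3 f=4, (2,1) g=1 f=4, (3,0) g=1 f=6]; closed=[(0,0), (1,0), (1,1), (2,0)]

step 1: expand (0,0) (f=4, h=2) → closed; open now [(1,1) g=2 f=4, (2,1) g=1 f=4, (3,0) g=1 f=6]
step 2: expand (1,1) (f=4, h=2) → closed; open now [(1,2) g=3 f=4, (2,1) g=1 f=4, (3,0) g=1 f=6]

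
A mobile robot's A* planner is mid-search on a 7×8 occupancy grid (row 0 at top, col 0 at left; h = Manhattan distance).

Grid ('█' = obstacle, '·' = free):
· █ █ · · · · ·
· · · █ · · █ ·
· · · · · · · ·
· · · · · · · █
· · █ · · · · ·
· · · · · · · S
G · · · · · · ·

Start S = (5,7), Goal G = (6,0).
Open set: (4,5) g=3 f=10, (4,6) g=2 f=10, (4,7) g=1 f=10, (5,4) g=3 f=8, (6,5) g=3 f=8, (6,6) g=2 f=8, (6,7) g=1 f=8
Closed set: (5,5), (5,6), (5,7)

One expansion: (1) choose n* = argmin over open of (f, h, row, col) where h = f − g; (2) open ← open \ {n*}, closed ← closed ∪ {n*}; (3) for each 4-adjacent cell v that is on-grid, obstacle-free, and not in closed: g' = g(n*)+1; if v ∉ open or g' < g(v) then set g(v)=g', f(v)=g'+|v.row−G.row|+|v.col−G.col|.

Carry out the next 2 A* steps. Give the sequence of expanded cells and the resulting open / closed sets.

order=[(5,4) → (5,3)]; open=[(4,3) g=5 f=10, (4,4) g=4 f=10, (4,5) g=3 f=10, (4,6) g=2 f=10, (4,7) g=1 f=10, (5,2) g=5 f=8, (6,3) g=5 f=8, (6,4) g=4 f=8, (6,5) g=3 f=8, (6,6) g=2 f=8, (6,7) g=1 f=8]; closed=[(5,3), (5,4), (5,5), (5,6), (5,7)]

step 1: expand (5,4) (f=8, h=5) → closed; open now [(4,4) g=4 f=10, (4,5) g=3 f=10, (4,6) g=2 f=10, (4,7) g=1 f=10, (5,3) g=4 f=8, (6,4) g=4 f=8, (6,5) g=3 f=8, (6,6) g=2 f=8, (6,7) g=1 f=8]
step 2: expand (5,3) (f=8, h=4) → closed; open now [(4,3) g=5 f=10, (4,4) g=4 f=10, (4,5) g=3 f=10, (4,6) g=2 f=10, (4,7) g=1 f=10, (5,2) g=5 f=8, (6,3) g=5 f=8, (6,4) g=4 f=8, (6,5) g=3 f=8, (6,6) g=2 f=8, (6,7) g=1 f=8]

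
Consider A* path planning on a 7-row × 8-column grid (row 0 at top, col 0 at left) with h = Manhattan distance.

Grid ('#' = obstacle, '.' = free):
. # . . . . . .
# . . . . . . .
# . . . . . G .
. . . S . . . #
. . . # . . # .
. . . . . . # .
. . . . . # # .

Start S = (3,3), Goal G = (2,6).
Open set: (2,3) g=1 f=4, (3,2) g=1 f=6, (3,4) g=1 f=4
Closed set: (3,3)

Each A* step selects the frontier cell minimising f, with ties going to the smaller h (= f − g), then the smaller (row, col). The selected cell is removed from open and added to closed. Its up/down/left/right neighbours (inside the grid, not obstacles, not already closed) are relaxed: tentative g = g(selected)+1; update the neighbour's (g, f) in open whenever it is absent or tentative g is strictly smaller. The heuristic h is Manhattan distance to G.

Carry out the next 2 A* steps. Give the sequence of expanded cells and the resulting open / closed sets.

order=[(2,3) → (2,4)]; open=[(1,3) g=2 f=6, (1,4) g=3 f=6, (2,2) g=2 f=6, (2,5) g=3 f=4, (3,2) g=1 f=6, (3,4) g=1 f=4]; closed=[(2,3), (2,4), (3,3)]

step 1: expand (2,3) (f=4, h=3) → closed; open now [(1,3) g=2 f=6, (2,2) g=2 f=6, (2,4) g=2 f=4, (3,2) g=1 f=6, (3,4) g=1 f=4]
step 2: expand (2,4) (f=4, h=2) → closed; open now [(1,3) g=2 f=6, (1,4) g=3 f=6, (2,2) g=2 f=6, (2,5) g=3 f=4, (3,2) g=1 f=6, (3,4) g=1 f=4]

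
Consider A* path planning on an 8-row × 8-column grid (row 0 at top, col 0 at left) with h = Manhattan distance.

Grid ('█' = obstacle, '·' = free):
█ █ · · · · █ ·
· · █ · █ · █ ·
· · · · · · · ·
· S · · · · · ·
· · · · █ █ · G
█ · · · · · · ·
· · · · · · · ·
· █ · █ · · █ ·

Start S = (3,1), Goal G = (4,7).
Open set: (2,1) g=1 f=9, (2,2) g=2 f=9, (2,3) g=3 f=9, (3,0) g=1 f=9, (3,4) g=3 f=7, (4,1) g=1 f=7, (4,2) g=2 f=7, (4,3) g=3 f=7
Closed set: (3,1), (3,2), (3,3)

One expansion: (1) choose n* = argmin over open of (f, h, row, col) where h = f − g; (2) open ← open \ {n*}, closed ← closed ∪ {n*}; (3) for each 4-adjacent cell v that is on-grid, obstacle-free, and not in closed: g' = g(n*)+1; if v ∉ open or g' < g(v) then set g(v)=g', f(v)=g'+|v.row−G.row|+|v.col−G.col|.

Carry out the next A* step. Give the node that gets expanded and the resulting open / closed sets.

step 1: expand (3,4) (f=7, h=4) → closed; open now [(2,1) g=1 f=9, (2,2) g=2 f=9, (2,3) g=3 f=9, (2,4) g=4 f=9, (3,0) g=1 f=9, (3,5) g=4 f=7, (4,1) g=1 f=7, (4,2) g=2 f=7, (4,3) g=3 f=7]

expanded=(3,4); open=[(2,1) g=1 f=9, (2,2) g=2 f=9, (2,3) g=3 f=9, (2,4) g=4 f=9, (3,0) g=1 f=9, (3,5) g=4 f=7, (4,1) g=1 f=7, (4,2) g=2 f=7, (4,3) g=3 f=7]; closed=[(3,1), (3,2), (3,3), (3,4)]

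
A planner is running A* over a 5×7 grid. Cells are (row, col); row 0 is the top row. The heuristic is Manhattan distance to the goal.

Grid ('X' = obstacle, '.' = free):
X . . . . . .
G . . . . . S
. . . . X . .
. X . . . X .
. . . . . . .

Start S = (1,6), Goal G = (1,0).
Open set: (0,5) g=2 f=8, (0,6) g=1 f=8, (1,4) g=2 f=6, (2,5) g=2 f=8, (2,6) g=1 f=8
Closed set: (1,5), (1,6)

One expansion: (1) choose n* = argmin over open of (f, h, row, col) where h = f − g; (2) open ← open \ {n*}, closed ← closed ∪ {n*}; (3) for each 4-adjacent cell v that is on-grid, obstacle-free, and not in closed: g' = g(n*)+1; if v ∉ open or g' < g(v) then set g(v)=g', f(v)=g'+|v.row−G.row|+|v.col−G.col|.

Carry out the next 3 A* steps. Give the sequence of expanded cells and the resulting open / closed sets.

step 1: expand (1,4) (f=6, h=4) → closed; open now [(0,4) g=3 f=8, (0,5) g=2 f=8, (0,6) g=1 f=8, (1,3) g=3 f=6, (2,5) g=2 f=8, (2,6) g=1 f=8]
step 2: expand (1,3) (f=6, h=3) → closed; open now [(0,3) g=4 f=8, (0,4) g=3 f=8, (0,5) g=2 f=8, (0,6) g=1 f=8, (1,2) g=4 f=6, (2,3) g=4 f=8, (2,5) g=2 f=8, (2,6) g=1 f=8]
step 3: expand (1,2) (f=6, h=2) → closed; open now [(0,2) g=5 f=8, (0,3) g=4 f=8, (0,4) g=3 f=8, (0,5) g=2 f=8, (0,6) g=1 f=8, (1,1) g=5 f=6, (2,2) g=5 f=8, (2,3) g=4 f=8, (2,5) g=2 f=8, (2,6) g=1 f=8]

order=[(1,4) → (1,3) → (1,2)]; open=[(0,2) g=5 f=8, (0,3) g=4 f=8, (0,4) g=3 f=8, (0,5) g=2 f=8, (0,6) g=1 f=8, (1,1) g=5 f=6, (2,2) g=5 f=8, (2,3) g=4 f=8, (2,5) g=2 f=8, (2,6) g=1 f=8]; closed=[(1,2), (1,3), (1,4), (1,5), (1,6)]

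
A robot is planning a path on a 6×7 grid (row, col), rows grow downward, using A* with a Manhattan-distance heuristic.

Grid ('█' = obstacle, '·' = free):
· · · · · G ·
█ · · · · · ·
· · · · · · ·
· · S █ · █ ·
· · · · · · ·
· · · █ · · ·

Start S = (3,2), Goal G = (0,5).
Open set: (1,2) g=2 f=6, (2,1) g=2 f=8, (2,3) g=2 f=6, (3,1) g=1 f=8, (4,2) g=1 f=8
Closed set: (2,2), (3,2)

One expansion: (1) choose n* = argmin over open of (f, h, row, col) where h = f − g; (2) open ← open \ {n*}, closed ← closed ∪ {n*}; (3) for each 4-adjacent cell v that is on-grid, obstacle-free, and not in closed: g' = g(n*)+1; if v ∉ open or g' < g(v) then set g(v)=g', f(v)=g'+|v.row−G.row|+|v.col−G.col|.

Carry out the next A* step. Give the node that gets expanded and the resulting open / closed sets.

step 1: expand (1,2) (f=6, h=4) → closed; open now [(0,2) g=3 f=6, (1,1) g=3 f=8, (1,3) g=3 f=6, (2,1) g=2 f=8, (2,3) g=2 f=6, (3,1) g=1 f=8, (4,2) g=1 f=8]

expanded=(1,2); open=[(0,2) g=3 f=6, (1,1) g=3 f=8, (1,3) g=3 f=6, (2,1) g=2 f=8, (2,3) g=2 f=6, (3,1) g=1 f=8, (4,2) g=1 f=8]; closed=[(1,2), (2,2), (3,2)]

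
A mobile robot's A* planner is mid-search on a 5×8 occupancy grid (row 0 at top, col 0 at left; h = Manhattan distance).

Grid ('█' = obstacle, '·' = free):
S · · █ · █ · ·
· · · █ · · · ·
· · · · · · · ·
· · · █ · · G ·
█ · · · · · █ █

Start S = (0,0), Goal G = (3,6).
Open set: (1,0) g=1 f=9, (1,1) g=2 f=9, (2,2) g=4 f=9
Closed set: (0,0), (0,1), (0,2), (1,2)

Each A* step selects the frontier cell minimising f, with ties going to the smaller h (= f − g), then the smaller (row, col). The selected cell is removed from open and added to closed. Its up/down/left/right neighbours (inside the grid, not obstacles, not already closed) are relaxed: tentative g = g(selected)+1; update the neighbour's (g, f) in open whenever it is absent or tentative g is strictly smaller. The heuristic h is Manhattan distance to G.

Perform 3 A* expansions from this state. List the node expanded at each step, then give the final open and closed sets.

step 1: expand (2,2) (f=9, h=5) → closed; open now [(1,0) g=1 f=9, (1,1) g=2 f=9, (2,1) g=5 f=11, (2,3) g=5 f=9, (3,2) g=5 f=9]
step 2: expand (2,3) (f=9, h=4) → closed; open now [(1,0) g=1 f=9, (1,1) g=2 f=9, (2,1) g=5 f=11, (2,4) g=6 f=9, (3,2) g=5 f=9]
step 3: expand (2,4) (f=9, h=3) → closed; open now [(1,0) g=1 f=9, (1,1) g=2 f=9, (1,4) g=7 f=11, (2,1) g=5 f=11, (2,5) g=7 f=9, (3,2) g=5 f=9, (3,4) g=7 f=9]

order=[(2,2) → (2,3) → (2,4)]; open=[(1,0) g=1 f=9, (1,1) g=2 f=9, (1,4) g=7 f=11, (2,1) g=5 f=11, (2,5) g=7 f=9, (3,2) g=5 f=9, (3,4) g=7 f=9]; closed=[(0,0), (0,1), (0,2), (1,2), (2,2), (2,3), (2,4)]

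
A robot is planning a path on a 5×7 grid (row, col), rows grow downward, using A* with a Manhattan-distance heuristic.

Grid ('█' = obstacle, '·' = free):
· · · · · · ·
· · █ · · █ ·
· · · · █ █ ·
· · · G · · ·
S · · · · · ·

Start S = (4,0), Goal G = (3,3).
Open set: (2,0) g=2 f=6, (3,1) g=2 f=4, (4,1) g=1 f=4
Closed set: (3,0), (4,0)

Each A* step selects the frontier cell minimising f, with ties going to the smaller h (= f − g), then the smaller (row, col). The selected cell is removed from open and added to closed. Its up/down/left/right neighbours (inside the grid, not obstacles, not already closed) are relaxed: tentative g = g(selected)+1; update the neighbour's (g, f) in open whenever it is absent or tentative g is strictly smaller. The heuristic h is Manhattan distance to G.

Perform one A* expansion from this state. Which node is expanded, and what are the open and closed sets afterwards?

step 1: expand (3,1) (f=4, h=2) → closed; open now [(2,0) g=2 f=6, (2,1) g=3 f=6, (3,2) g=3 f=4, (4,1) g=1 f=4]

expanded=(3,1); open=[(2,0) g=2 f=6, (2,1) g=3 f=6, (3,2) g=3 f=4, (4,1) g=1 f=4]; closed=[(3,0), (3,1), (4,0)]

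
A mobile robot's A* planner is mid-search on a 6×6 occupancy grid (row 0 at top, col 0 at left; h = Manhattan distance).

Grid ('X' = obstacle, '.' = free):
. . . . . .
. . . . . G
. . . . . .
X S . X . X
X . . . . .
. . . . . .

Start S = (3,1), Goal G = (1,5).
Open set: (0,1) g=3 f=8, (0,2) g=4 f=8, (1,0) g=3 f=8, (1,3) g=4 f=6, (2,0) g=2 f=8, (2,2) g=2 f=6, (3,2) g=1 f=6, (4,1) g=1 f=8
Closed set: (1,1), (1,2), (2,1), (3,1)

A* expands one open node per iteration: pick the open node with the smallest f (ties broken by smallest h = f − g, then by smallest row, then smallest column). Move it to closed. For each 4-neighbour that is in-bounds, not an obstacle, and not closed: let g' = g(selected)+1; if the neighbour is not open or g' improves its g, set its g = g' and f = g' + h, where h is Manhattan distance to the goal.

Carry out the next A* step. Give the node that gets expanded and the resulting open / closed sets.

expanded=(1,3); open=[(0,1) g=3 f=8, (0,2) g=4 f=8, (0,3) g=5 f=8, (1,0) g=3 f=8, (1,4) g=5 f=6, (2,0) g=2 f=8, (2,2) g=2 f=6, (2,3) g=5 f=8, (3,2) g=1 f=6, (4,1) g=1 f=8]; closed=[(1,1), (1,2), (1,3), (2,1), (3,1)]

step 1: expand (1,3) (f=6, h=2) → closed; open now [(0,1) g=3 f=8, (0,2) g=4 f=8, (0,3) g=5 f=8, (1,0) g=3 f=8, (1,4) g=5 f=6, (2,0) g=2 f=8, (2,2) g=2 f=6, (2,3) g=5 f=8, (3,2) g=1 f=6, (4,1) g=1 f=8]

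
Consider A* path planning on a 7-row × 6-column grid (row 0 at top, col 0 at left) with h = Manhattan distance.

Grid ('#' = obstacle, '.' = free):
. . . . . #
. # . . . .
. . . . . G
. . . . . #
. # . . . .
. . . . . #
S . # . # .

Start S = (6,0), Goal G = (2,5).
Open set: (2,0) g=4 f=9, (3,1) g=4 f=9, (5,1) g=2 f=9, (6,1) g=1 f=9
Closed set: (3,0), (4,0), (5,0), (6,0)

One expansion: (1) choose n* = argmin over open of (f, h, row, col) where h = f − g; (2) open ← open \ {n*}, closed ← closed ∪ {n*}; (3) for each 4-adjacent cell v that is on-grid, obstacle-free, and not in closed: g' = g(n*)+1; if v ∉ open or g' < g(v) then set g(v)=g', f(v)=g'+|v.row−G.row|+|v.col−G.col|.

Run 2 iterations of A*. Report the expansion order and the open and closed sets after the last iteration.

step 1: expand (2,0) (f=9, h=5) → closed; open now [(1,0) g=5 f=11, (2,1) g=5 f=9, (3,1) g=4 f=9, (5,1) g=2 f=9, (6,1) g=1 f=9]
step 2: expand (2,1) (f=9, h=4) → closed; open now [(1,0) g=5 f=11, (2,2) g=6 f=9, (3,1) g=4 f=9, (5,1) g=2 f=9, (6,1) g=1 f=9]

order=[(2,0) → (2,1)]; open=[(1,0) g=5 f=11, (2,2) g=6 f=9, (3,1) g=4 f=9, (5,1) g=2 f=9, (6,1) g=1 f=9]; closed=[(2,0), (2,1), (3,0), (4,0), (5,0), (6,0)]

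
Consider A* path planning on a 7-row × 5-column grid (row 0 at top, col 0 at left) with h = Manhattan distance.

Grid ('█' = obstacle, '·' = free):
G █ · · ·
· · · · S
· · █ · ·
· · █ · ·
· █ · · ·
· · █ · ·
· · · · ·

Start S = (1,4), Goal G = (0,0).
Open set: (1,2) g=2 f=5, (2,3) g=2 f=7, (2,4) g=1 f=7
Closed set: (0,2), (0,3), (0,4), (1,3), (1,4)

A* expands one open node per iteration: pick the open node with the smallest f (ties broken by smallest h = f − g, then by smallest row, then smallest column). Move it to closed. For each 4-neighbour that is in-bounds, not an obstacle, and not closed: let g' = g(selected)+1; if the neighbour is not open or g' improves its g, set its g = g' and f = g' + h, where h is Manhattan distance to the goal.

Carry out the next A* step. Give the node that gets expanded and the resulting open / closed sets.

step 1: expand (1,2) (f=5, h=3) → closed; open now [(1,1) g=3 f=5, (2,3) g=2 f=7, (2,4) g=1 f=7]

expanded=(1,2); open=[(1,1) g=3 f=5, (2,3) g=2 f=7, (2,4) g=1 f=7]; closed=[(0,2), (0,3), (0,4), (1,2), (1,3), (1,4)]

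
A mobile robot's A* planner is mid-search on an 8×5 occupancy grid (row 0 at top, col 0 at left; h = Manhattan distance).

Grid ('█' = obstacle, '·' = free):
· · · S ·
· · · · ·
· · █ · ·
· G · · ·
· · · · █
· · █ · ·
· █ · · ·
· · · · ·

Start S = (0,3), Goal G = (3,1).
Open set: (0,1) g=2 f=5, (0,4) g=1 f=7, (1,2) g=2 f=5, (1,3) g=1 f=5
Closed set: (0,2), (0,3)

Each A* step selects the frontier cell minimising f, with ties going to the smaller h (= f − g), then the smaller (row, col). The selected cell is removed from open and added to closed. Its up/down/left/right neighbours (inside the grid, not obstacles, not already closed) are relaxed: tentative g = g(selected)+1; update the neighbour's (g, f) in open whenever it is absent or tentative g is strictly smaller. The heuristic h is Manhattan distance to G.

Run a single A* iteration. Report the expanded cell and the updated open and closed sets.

expanded=(0,1); open=[(0,0) g=3 f=7, (0,4) g=1 f=7, (1,1) g=3 f=5, (1,2) g=2 f=5, (1,3) g=1 f=5]; closed=[(0,1), (0,2), (0,3)]

step 1: expand (0,1) (f=5, h=3) → closed; open now [(0,0) g=3 f=7, (0,4) g=1 f=7, (1,1) g=3 f=5, (1,2) g=2 f=5, (1,3) g=1 f=5]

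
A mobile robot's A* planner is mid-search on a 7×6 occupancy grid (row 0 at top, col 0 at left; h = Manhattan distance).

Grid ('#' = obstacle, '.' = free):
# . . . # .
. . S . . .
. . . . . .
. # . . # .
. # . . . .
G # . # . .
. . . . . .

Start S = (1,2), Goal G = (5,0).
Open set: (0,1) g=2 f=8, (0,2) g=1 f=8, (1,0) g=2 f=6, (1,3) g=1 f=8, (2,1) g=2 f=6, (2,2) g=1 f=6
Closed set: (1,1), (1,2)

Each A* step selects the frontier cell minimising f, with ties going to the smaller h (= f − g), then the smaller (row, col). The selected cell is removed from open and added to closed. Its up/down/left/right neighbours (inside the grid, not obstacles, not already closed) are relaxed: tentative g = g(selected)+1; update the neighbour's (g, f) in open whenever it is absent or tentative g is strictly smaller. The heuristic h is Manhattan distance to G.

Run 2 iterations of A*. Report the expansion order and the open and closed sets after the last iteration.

order=[(1,0) → (2,0)]; open=[(0,1) g=2 f=8, (0,2) g=1 f=8, (1,3) g=1 f=8, (2,1) g=2 f=6, (2,2) g=1 f=6, (3,0) g=4 f=6]; closed=[(1,0), (1,1), (1,2), (2,0)]

step 1: expand (1,0) (f=6, h=4) → closed; open now [(0,1) g=2 f=8, (0,2) g=1 f=8, (1,3) g=1 f=8, (2,0) g=3 f=6, (2,1) g=2 f=6, (2,2) g=1 f=6]
step 2: expand (2,0) (f=6, h=3) → closed; open now [(0,1) g=2 f=8, (0,2) g=1 f=8, (1,3) g=1 f=8, (2,1) g=2 f=6, (2,2) g=1 f=6, (3,0) g=4 f=6]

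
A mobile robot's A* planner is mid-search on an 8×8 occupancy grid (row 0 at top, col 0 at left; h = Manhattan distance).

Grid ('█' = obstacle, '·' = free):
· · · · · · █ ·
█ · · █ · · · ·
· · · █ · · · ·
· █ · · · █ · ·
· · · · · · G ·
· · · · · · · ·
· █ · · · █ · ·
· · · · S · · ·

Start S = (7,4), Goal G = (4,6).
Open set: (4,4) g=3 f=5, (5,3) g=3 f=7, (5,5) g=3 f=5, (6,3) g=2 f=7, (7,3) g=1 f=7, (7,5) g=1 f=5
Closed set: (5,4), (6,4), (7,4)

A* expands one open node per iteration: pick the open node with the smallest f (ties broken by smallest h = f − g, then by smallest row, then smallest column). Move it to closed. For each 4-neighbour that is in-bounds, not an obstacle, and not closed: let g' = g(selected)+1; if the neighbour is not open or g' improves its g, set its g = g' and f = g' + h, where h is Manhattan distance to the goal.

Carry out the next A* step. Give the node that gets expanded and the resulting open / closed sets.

expanded=(4,4); open=[(3,4) g=4 f=7, (4,3) g=4 f=7, (4,5) g=4 f=5, (5,3) g=3 f=7, (5,5) g=3 f=5, (6,3) g=2 f=7, (7,3) g=1 f=7, (7,5) g=1 f=5]; closed=[(4,4), (5,4), (6,4), (7,4)]

step 1: expand (4,4) (f=5, h=2) → closed; open now [(3,4) g=4 f=7, (4,3) g=4 f=7, (4,5) g=4 f=5, (5,3) g=3 f=7, (5,5) g=3 f=5, (6,3) g=2 f=7, (7,3) g=1 f=7, (7,5) g=1 f=5]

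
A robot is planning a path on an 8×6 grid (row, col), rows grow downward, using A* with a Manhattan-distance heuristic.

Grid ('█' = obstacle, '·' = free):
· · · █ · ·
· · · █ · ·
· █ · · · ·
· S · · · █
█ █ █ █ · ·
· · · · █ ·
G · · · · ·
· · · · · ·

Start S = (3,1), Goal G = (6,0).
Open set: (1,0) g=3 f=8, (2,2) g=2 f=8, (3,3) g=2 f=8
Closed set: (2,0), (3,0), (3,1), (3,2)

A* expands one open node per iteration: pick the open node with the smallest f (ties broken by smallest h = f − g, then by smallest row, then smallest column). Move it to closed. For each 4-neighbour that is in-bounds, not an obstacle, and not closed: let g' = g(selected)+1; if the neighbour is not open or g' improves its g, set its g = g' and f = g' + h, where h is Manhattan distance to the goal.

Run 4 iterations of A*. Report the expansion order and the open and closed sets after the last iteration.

step 1: expand (1,0) (f=8, h=5) → closed; open now [(0,0) g=4 f=10, (1,1) g=4 f=10, (2,2) g=2 f=8, (3,3) g=2 f=8]
step 2: expand (2,2) (f=8, h=6) → closed; open now [(0,0) g=4 f=10, (1,1) g=4 f=10, (1,2) g=3 f=10, (2,3) g=3 f=10, (3,3) g=2 f=8]
step 3: expand (3,3) (f=8, h=6) → closed; open now [(0,0) g=4 f=10, (1,1) g=4 f=10, (1,2) g=3 f=10, (2,3) g=3 f=10, (3,4) g=3 f=10]
step 4: expand (0,0) (f=10, h=6) → closed; open now [(0,1) g=5 f=12, (1,1) g=4 f=10, (1,2) g=3 f=10, (2,3) g=3 f=10, (3,4) g=3 f=10]

order=[(1,0) → (2,2) → (3,3) → (0,0)]; open=[(0,1) g=5 f=12, (1,1) g=4 f=10, (1,2) g=3 f=10, (2,3) g=3 f=10, (3,4) g=3 f=10]; closed=[(0,0), (1,0), (2,0), (2,2), (3,0), (3,1), (3,2), (3,3)]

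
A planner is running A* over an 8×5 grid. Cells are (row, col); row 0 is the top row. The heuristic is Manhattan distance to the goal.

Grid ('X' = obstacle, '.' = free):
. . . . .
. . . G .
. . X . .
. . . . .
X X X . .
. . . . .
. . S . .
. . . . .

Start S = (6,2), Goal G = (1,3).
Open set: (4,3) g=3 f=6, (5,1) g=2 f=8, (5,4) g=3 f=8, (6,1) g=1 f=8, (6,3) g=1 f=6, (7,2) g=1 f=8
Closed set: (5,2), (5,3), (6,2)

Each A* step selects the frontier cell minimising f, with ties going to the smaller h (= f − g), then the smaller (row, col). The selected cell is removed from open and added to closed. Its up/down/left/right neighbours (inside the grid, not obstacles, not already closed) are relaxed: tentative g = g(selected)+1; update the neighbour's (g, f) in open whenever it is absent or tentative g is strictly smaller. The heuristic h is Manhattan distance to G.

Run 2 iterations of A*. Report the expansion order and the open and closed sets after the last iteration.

order=[(4,3) → (3,3)]; open=[(2,3) g=5 f=6, (3,2) g=5 f=8, (3,4) g=5 f=8, (4,4) g=4 f=8, (5,1) g=2 f=8, (5,4) g=3 f=8, (6,1) g=1 f=8, (6,3) g=1 f=6, (7,2) g=1 f=8]; closed=[(3,3), (4,3), (5,2), (5,3), (6,2)]

step 1: expand (4,3) (f=6, h=3) → closed; open now [(3,3) g=4 f=6, (4,4) g=4 f=8, (5,1) g=2 f=8, (5,4) g=3 f=8, (6,1) g=1 f=8, (6,3) g=1 f=6, (7,2) g=1 f=8]
step 2: expand (3,3) (f=6, h=2) → closed; open now [(2,3) g=5 f=6, (3,2) g=5 f=8, (3,4) g=5 f=8, (4,4) g=4 f=8, (5,1) g=2 f=8, (5,4) g=3 f=8, (6,1) g=1 f=8, (6,3) g=1 f=6, (7,2) g=1 f=8]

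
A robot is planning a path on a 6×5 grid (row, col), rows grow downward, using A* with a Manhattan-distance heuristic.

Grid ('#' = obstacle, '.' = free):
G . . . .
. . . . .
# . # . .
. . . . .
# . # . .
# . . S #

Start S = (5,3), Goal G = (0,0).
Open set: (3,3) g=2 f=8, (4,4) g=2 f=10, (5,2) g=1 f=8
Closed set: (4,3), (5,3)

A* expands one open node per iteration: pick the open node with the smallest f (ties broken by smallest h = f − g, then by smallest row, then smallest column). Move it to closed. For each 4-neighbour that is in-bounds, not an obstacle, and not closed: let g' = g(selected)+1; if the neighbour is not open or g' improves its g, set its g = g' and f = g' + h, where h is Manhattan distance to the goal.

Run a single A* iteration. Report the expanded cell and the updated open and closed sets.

step 1: expand (3,3) (f=8, h=6) → closed; open now [(2,3) g=3 f=8, (3,2) g=3 f=8, (3,4) g=3 f=10, (4,4) g=2 f=10, (5,2) g=1 f=8]

expanded=(3,3); open=[(2,3) g=3 f=8, (3,2) g=3 f=8, (3,4) g=3 f=10, (4,4) g=2 f=10, (5,2) g=1 f=8]; closed=[(3,3), (4,3), (5,3)]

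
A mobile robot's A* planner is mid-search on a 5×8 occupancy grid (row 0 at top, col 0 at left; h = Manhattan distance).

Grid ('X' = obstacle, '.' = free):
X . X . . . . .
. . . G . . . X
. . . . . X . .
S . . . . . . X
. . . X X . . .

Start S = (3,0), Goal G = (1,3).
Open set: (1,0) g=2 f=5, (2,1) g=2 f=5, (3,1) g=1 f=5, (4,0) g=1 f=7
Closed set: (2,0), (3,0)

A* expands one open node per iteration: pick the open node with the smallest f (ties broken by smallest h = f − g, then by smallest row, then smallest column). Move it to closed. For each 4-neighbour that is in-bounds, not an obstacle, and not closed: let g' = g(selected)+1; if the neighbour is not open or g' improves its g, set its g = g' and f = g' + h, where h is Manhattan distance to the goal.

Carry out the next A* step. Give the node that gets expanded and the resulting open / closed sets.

step 1: expand (1,0) (f=5, h=3) → closed; open now [(1,1) g=3 f=5, (2,1) g=2 f=5, (3,1) g=1 f=5, (4,0) g=1 f=7]

expanded=(1,0); open=[(1,1) g=3 f=5, (2,1) g=2 f=5, (3,1) g=1 f=5, (4,0) g=1 f=7]; closed=[(1,0), (2,0), (3,0)]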